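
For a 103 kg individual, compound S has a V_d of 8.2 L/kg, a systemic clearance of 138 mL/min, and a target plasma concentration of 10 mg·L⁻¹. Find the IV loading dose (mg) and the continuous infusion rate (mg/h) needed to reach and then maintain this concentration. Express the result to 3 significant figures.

Vd = 8.2 L/kg × 103 kg = 844.6 L
LD = Vd · C_target = 844.6 × 10 = 8446 mg
CL = 138 mL/min = 138 × 0.06 = 8.280 L/h
Maintenance infusion rate = CL × Css = 8.280 × 10 = 82.80 mg/h

(a) 8450 mg; (b) 82.8 mg/h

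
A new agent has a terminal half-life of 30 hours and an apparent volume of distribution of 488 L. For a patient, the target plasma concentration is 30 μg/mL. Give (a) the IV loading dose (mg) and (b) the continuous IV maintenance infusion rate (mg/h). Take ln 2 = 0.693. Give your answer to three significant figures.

LD = Vd × C = 488.0 × 30 = 14640 mg
CL = 0.693 × Vd / t½ = 0.693 × 488.0 / 30 = 11.27 L/h
Infusion rate = CL × Css = 11.27 × 30 = 338.1 mg/h

(a) 14600 mg; (b) 338 mg/h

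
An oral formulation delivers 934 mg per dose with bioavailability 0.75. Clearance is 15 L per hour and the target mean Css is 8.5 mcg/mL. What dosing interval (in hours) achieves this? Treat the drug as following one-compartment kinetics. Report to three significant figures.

F·D/τ = CL·Css → τ = F·D / (CL·Css).
τ = 0.75 × 934 / (15 × 8.5) = 5.494 h

5.49 h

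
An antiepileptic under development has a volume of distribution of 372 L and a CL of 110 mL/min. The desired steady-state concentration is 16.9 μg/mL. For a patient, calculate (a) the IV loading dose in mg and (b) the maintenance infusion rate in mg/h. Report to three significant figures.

(a) 6290 mg; (b) 112 mg/h

LD = Vd · C_target = 372.0 × 16.9 = 6287 mg
CL = 110 mL/min × 60/1000 = 6.600 L/h
Infusion rate = 6.600 L/h × 16.9 mg/L = 111.5 mg/h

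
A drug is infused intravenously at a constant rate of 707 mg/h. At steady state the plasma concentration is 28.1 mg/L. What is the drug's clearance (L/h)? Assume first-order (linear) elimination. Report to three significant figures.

At steady state, infusion rate = CL × Css, so CL = rate / Css.
CL = 707 / 28.1 = 25.16 L/h

25.2 L/h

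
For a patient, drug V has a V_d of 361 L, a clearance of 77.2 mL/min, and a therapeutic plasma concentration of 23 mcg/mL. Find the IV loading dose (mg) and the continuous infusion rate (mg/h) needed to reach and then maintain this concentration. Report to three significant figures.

(a) 8300 mg; (b) 107 mg/h

LD = Vd · C_target = 361.0 × 23 = 8303 mg
CL = 77.2 mL/min × 60/1000 = 4.632 L/h
Infusion rate = 4.632 L/h × 23 mg/L = 106.5 mg/h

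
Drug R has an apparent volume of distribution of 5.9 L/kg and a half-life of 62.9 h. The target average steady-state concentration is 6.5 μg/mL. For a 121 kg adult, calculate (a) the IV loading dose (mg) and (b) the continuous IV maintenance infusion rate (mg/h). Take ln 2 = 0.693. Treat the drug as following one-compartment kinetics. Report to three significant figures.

Vd(total) = 121 kg × 5.9 L/kg = 713.9 L
LD = Vd × C = 713.9 × 6.5 = 4640 mg
CL = 0.693 × Vd / t½ = 0.693 × 713.9 / 62.9 = 7.865 L/h
Infusion rate = CL × Css = 7.865 × 6.5 = 51.12 mg/h

(a) 4640 mg; (b) 51.1 mg/h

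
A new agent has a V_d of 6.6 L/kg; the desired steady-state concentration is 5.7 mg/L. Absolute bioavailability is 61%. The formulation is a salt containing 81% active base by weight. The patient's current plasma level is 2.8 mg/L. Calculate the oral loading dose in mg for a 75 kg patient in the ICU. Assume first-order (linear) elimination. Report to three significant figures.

Total Vd = 6.6 × 75 = 495.0 L
The loading dose fills Vd to the target concentration.
Concentration deficit ΔC = 5.7 − 2.8 = 2.900 mg/L
LD = Vd × ΔC / F / S = 495.0 × 2.900 / 0.61 / 0.81 = 2905 mg

2910 mg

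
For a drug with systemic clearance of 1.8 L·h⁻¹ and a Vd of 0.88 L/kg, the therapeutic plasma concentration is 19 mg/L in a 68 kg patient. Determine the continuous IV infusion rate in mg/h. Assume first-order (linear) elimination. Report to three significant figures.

Maintenance depends on clearance, not Vd — rate in must match rate out.
R₀ = 1.800 × 19 = 34.20 mg/h

34.2 mg/h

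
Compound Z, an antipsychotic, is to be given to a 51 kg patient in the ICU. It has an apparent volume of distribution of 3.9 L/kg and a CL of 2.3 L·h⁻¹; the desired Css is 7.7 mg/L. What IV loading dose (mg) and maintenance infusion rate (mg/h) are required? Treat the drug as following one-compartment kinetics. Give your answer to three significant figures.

Total Vd = 3.9 × 51 = 198.9 L
Loading: fill Vd to C_target → 198.9 L × 7.7 mg/L = 1532 mg
Maintenance infusion rate = CL × Css = 2.300 × 7.7 = 17.71 mg/h

(a) 1530 mg; (b) 17.7 mg/h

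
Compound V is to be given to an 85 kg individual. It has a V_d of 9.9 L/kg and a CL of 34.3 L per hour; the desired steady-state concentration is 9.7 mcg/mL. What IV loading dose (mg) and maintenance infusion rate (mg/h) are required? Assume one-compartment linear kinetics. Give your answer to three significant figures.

Vd(total) = 85 kg × 9.9 L/kg = 841.5 L
Loading: fill Vd to C_target → 841.5 L × 9.7 mg/L = 8163 mg
Infusion rate = 34.30 L/h × 9.7 mg/L = 332.7 mg/h

(a) 8160 mg; (b) 333 mg/h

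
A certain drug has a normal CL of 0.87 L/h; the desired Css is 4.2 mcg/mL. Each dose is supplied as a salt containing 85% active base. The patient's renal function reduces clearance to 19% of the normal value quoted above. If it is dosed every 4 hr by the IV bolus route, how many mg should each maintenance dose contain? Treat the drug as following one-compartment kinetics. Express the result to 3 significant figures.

Patient clearance = 0.19 × 0.8700 = 0.1653 L/h
D = CL × Css × τ / S = 0.1653 × 4.2 × 4 / 0.85 = 3.267 mg

3.27 mg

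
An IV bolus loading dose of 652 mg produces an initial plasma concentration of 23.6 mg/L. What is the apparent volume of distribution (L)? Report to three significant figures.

Immediately after an IV bolus, C₀ = Dose / Vd, so Vd = Dose / C₀.
Vd = 652 / 23.6 = 27.63 L

27.6 L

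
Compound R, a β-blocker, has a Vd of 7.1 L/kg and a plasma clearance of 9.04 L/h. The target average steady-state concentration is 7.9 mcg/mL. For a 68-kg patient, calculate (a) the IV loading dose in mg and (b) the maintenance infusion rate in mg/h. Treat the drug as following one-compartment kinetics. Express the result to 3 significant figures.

(a) 3810 mg; (b) 71.4 mg/h

Vd = 7.1 L/kg × 68 kg = 482.8 L
LD = Vd · C_target = 482.8 × 7.9 = 3814 mg
Maintenance: replace elimination → rate = CL × Css = 9.040 × 7.9 = 71.42 mg/h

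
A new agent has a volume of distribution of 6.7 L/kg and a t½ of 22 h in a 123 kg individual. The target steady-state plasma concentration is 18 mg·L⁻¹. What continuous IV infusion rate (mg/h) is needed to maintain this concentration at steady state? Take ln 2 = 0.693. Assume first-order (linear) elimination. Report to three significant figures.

Vd = 6.7 L/kg × 123 kg = 824.1 L
CL = 0.693 × Vd / t½ = 0.693 × 824.1 / 22 = 25.96 L/h
Infusion rate = CL × Css = 25.96 × 18 = 467.3 mg/h

467 mg/h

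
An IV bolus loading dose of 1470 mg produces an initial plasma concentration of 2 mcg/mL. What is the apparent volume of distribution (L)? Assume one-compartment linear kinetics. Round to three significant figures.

Immediately after an IV bolus, C₀ = Dose / Vd, so Vd = Dose / C₀.
Vd = 1470 / 2 = 735.0 L

735 L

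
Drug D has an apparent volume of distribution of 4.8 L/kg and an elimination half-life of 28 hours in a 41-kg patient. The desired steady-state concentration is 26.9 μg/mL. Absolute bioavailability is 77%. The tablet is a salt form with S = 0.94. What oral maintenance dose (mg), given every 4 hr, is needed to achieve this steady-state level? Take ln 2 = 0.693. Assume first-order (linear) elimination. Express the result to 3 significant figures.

724 mg

Total Vd = 4.8 × 41 = 196.8 L
CL = ln 2 · Vd / t½ = 0.693 × 196.8 / 28 = 4.871 L/h
D = CL × Css × τ / F / S = 4.871 × 26.9 × 4 / 0.77 / 0.94 = 724.1 mg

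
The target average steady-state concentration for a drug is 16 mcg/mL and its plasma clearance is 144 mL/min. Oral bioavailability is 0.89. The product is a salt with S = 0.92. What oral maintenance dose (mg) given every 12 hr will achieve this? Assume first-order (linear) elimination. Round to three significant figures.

2030 mg

CL = 144 mL/min × 60/1000 = 8.640 L/h
At steady state, dose per interval replaces the amount cleared in that interval: F·S·D/τ = CL·Css.
D = CL × Css × τ / F / S = 8.640 × 16 × 12 / 0.89 / 0.92 = 2026 mg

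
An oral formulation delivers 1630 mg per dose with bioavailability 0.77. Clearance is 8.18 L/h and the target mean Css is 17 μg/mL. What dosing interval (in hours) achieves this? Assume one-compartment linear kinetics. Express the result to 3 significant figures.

F·D/τ = CL·Css → τ = F·D / (CL·Css).
τ = 0.77 × 1630 / (8.18 × 17) = 9.026 h

9.03 h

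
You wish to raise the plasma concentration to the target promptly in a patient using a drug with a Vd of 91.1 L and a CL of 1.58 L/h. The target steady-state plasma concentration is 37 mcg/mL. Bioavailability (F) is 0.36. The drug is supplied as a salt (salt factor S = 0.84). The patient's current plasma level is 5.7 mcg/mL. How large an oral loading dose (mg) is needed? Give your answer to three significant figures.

9430 mg

Concentration deficit ΔC = 37 − 5.7 = 31.30 mg/L
LD = Vd × ΔC / F / S = 91.10 × 31.30 / 0.36 / 0.84 = 9429 mg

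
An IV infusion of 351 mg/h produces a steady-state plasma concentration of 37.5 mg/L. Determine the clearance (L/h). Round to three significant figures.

9.36 L/h

At steady state, infusion rate = CL × Css, so CL = rate / Css.
CL = 351 / 37.5 = 9.360 L/h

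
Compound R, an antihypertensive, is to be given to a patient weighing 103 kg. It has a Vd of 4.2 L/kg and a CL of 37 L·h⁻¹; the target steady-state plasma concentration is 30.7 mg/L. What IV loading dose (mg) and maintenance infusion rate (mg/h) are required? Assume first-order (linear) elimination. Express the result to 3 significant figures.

(a) 13300 mg; (b) 1140 mg/h

Total Vd = 4.2 × 103 = 432.6 L
Loading: fill Vd to C_target → 432.6 L × 30.7 mg/L = 13280 mg
Infusion rate = 37.00 L/h × 30.7 mg/L = 1136 mg/h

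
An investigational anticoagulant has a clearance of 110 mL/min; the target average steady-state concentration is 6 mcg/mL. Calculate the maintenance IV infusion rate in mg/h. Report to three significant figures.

39.6 mg/h

CL = 110 mL/min × 60/1000 = 6.600 L/h
At steady state, infusion rate equals elimination rate: rate in = CL × Css.
R₀ = 6.600 × 6 = 39.60 mg/h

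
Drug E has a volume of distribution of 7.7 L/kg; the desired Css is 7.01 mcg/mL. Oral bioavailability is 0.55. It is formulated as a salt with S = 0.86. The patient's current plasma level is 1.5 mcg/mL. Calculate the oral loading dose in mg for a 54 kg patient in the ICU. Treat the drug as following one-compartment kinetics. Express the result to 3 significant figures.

4840 mg

Vd = 7.7 L/kg × 54 kg = 415.8 L
Concentration deficit ΔC = 7.01 − 1.5 = 5.510 mg/L
LD = Vd × ΔC / F / S = 415.8 × 5.510 / 0.55 / 0.86 = 4844 mg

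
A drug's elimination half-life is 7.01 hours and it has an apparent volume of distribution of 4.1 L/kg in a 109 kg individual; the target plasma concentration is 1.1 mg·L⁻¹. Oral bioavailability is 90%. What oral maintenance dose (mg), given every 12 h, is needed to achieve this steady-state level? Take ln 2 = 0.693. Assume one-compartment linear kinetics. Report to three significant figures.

Vd = 4.1 L/kg × 109 kg = 446.9 L
CL = 0.693 × Vd / t½ = 0.693 × 446.9 / 7.01 = 44.18 L/h
D = CL × Css × τ / F = 44.18 × 1.1 × 12 / 0.9 = 648.0 mg

648 mg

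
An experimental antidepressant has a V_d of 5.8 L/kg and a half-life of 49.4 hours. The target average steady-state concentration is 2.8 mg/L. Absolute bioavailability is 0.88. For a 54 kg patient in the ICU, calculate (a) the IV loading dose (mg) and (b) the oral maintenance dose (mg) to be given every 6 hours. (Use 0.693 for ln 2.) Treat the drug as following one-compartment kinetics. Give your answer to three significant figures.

Vd = 5.8 L/kg × 54 kg = 313.2 L
LD = Vd × C = 313.2 × 2.8 = 877.0 mg
CL = 0.693 × Vd / t½ = 0.693 × 313.2 / 49.4 = 4.394 L/h
D = CL × Css × τ / F = 4.394 × 2.8 × 6 / 0.88 = 83.89 mg

(a) 877 mg; (b) 83.9 mg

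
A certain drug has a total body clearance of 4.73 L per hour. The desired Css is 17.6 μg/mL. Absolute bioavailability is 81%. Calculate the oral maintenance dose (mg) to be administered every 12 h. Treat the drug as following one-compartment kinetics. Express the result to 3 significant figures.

1230 mg

At steady state, dose per interval replaces the amount cleared in that interval: F·D/τ = CL·Css.
D = CL × Css × τ / F = 4.730 × 17.6 × 12 / 0.81 = 1233 mg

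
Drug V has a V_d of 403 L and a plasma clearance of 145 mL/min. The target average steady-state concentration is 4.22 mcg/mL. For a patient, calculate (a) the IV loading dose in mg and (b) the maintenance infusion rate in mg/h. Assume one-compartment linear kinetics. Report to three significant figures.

LD = Vd · C_target = 403.0 × 4.22 = 1701 mg
CL = 145 mL/min = 145 × 0.06 = 8.700 L/h
Infusion rate = 8.700 L/h × 4.22 mg/L = 36.71 mg/h

(a) 1700 mg; (b) 36.7 mg/h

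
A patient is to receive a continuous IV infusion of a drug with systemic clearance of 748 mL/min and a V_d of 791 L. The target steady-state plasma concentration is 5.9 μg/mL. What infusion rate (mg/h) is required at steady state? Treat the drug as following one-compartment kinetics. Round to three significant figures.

265 mg/h

CL = 748 mL/min × 60/1000 = 44.88 L/h
Rate = CL × Css = 44.88 × 5.9 = 264.8 mg/h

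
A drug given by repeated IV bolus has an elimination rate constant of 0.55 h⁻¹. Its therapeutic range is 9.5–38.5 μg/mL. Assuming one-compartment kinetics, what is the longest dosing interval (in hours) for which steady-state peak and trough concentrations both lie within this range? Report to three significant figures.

2.54 h

Between IV bolus doses, concentration decays as C = C₀·e^(−kτ), so C_peak/C_trough = e^(kτ).
τ_max = ln(C_peak/C_trough) / k = ln(38.5/9.5) / 0.5500 = 1.399 / 0.5500 = 2.544 h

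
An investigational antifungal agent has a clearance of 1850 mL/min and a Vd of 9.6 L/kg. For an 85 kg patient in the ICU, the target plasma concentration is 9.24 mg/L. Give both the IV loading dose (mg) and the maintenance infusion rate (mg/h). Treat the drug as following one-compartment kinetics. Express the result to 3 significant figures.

Total Vd = 9.6 × 85 = 816.0 L
Loading: fill Vd to C_target → 816.0 L × 9.24 mg/L = 7540 mg
Convert clearance: 1850 mL/min × 60 min/h ÷ 1000 mL/L = 111.0 L/h
Maintenance: replace elimination → rate = CL × Css = 111.0 × 9.24 = 1026 mg/h

(a) 7540 mg; (b) 1030 mg/h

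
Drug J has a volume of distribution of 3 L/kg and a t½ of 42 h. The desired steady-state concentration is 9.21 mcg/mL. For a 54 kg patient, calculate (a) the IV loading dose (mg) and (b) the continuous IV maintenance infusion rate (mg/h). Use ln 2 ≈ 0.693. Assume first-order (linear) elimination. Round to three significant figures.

Total Vd = 3 × 54 = 162.0 L
LD = Vd × C = 162.0 × 9.21 = 1492 mg
CL = 0.693 × Vd / t½ = 0.693 × 162.0 / 42 = 2.673 L/h
Infusion rate = CL × Css = 2.673 × 9.21 = 24.62 mg/h

(a) 1490 mg; (b) 24.6 mg/h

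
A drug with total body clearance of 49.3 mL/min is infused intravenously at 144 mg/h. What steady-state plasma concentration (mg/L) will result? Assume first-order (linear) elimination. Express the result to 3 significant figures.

CL = 49.3 mL/min = 49.3 × 0.06 = 2.958 L/h
Css = rate / CL = 144 / 2.958 = 48.68 mg/L

48.7 mg/L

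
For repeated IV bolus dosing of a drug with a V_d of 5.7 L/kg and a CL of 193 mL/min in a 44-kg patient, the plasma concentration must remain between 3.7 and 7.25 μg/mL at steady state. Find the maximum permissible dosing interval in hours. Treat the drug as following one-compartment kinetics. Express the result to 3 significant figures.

Vd(total) = 44 kg × 5.7 L/kg = 250.8 L
CL = 193 mL/min = 193 × 0.06 = 11.58 L/h
k = CL / Vd = 11.58 / 250.8 = 0.04617 h⁻¹
Between IV bolus doses, concentration decays as C = C₀·e^(−kτ), so C_peak/C_trough = e^(kτ).
τ_max = ln(C_peak/C_trough) / k = ln(7.25/3.7) / 0.04617 = 0.6727 / 0.04617 = 14.57 h

14.6 h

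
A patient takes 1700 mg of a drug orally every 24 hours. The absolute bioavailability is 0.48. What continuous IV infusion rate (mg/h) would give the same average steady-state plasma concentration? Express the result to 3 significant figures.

34.0 mg/h

Equivalent systemic input: infusion rate = F·D/τ.
Rate = 0.48 × 1700 / 24 = 34.00 mg/h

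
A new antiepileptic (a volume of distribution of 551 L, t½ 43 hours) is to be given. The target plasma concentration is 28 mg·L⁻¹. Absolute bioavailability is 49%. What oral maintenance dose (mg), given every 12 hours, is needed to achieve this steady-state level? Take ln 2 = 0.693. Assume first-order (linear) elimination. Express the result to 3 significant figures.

CL = 0.693 × Vd / t½ = 0.693 × 551.0 / 43 = 8.880 L/h
D = CL × Css × τ / F = 8.880 × 28 × 12 / 0.49 = 6089 mg

6090 mg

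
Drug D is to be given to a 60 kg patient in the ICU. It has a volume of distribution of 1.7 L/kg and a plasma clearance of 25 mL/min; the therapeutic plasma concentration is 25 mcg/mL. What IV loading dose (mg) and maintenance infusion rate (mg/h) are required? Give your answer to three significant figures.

Vd = 1.7 L/kg × 60 kg = 102.0 L
Loading dose = Vd × C = 102.0 × 25 = 2550 mg
Convert clearance: 25 mL/min × 60 min/h ÷ 1000 mL/L = 1.500 L/h
Maintenance: replace elimination → rate = CL × Css = 1.500 × 25 = 37.50 mg/h

(a) 2550 mg; (b) 37.5 mg/h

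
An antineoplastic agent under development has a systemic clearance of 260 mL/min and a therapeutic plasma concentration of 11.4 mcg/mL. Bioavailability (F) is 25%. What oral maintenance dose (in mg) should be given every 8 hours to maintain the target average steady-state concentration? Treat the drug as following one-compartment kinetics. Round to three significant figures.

CL = 260 mL/min × 60/1000 = 15.60 L/h
D = CL × Css × τ / F = 15.60 × 11.4 × 8 / 0.25 = 5691 mg

5690 mg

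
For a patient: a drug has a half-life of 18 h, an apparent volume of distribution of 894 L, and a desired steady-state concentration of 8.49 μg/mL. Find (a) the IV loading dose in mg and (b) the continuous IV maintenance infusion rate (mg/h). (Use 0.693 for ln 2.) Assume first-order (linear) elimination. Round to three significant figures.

(a) 7590 mg; (b) 292 mg/h

LD = Vd × C = 894.0 × 8.49 = 7590 mg
CL = 0.693 × Vd / t½ = 0.693 × 894.0 / 18 = 34.42 L/h
Infusion rate = CL × Css = 34.42 × 8.49 = 292.2 mg/h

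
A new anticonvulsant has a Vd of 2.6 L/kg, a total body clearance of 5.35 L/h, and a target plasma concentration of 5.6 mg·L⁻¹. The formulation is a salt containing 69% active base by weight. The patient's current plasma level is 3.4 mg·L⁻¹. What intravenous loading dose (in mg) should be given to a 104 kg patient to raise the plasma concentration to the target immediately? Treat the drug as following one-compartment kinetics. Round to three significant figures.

Vd = 2.6 L/kg × 104 kg = 270.4 L
Concentration deficit ΔC = 5.6 − 3.4 = 2.200 mg/L
LD = Vd × ΔC / S = 270.4 × 2.200 / 0.69 = 862.1 mg

862 mg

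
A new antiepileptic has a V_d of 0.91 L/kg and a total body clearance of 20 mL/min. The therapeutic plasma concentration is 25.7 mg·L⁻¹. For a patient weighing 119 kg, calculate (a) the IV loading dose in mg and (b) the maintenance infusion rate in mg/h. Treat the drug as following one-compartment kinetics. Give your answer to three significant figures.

(a) 2780 mg; (b) 30.8 mg/h

Vd = 0.91 L/kg × 119 kg = 108.3 L
Loading dose = Vd × C = 108.3 × 25.7 = 2783 mg
CL = 20 mL/min × 60/1000 = 1.200 L/h
Infusion rate = 1.200 L/h × 25.7 mg/L = 30.84 mg/h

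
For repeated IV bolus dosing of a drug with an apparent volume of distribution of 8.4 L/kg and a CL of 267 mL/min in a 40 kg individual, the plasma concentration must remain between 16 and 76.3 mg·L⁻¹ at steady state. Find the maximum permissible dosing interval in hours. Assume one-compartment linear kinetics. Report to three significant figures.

Vd(total) = 40 kg × 8.4 L/kg = 336.0 L
CL = 267 mL/min × 60/1000 = 16.02 L/h
k = CL / Vd = 16.02 / 336.0 = 0.04768 h⁻¹
Between IV bolus doses, concentration decays as C = C₀·e^(−kτ), so C_peak/C_trough = e^(kτ).
τ_max = ln(C_peak/C_trough) / k = ln(76.3/16) / 0.04768 = 1.562 / 0.04768 = 32.76 h

32.8 h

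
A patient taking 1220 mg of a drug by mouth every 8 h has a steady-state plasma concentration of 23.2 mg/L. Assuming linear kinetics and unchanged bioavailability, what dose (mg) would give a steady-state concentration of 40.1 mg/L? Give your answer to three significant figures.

2110 mg

For first-order elimination, Css ∝ F·D/(CL·τ); F and CL are unchanged, so Css ∝ D/τ.
D₂ = D₁ × (Css,target / Css,current) = 1220 × 40.1/23.2 = 2109 mg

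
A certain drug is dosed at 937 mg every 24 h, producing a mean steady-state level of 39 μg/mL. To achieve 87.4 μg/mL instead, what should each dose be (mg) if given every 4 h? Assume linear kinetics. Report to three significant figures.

350 mg

For first-order elimination, Css ∝ F·D/(CL·τ); F and CL are unchanged, so Css ∝ D/τ.
D₂ = D₁ × (Css,target / Css,current) × (τ₂/τ₁) = 937 × (87.4/39) × (4/24) = 350.0 mg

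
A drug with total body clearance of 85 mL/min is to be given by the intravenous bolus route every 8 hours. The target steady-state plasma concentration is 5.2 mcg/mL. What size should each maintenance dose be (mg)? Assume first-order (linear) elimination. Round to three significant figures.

CL = 85 mL/min = 85 × 0.06 = 5.100 L/h
At steady state, dose per interval replaces the amount cleared in that interval: D/τ = CL·Css.
D = CL × Css × τ = 5.100 × 5.2 × 8 = 212.2 mg

212 mg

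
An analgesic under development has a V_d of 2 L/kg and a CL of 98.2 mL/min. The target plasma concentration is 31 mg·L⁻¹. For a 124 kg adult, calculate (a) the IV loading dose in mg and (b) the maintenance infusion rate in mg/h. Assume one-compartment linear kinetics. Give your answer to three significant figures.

(a) 7690 mg; (b) 183 mg/h

Total Vd = 2 × 124 = 248.0 L
Loading dose = Vd × C = 248.0 × 31 = 7688 mg
CL = 98.2 mL/min = 98.2 × 0.06 = 5.892 L/h
Maintenance: replace elimination → rate = CL × Css = 5.892 × 31 = 182.7 mg/h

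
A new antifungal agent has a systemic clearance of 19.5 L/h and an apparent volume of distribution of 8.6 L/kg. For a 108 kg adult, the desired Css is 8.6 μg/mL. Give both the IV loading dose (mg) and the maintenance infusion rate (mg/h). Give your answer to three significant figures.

Total Vd = 8.6 × 108 = 928.8 L
Loading dose = Vd × C = 928.8 × 8.6 = 7988 mg
Maintenance: replace elimination → rate = CL × Css = 19.50 × 8.6 = 167.7 mg/h

(a) 7990 mg; (b) 168 mg/h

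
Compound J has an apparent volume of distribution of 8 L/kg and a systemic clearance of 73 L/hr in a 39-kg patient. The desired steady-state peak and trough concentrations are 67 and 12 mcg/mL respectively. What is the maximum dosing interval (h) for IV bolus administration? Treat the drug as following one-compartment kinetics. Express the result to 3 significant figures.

Total Vd = 8 × 39 = 312.0 L
k = CL / Vd = 73.00 / 312.0 = 0.2340 h⁻¹
Between IV bolus doses, concentration decays as C = C₀·e^(−kτ), so C_peak/C_trough = e^(kτ).
τ_max = ln(C_peak/C_trough) / k = ln(67/12) / 0.2340 = 1.720 / 0.2340 = 7.350 h

7.35 h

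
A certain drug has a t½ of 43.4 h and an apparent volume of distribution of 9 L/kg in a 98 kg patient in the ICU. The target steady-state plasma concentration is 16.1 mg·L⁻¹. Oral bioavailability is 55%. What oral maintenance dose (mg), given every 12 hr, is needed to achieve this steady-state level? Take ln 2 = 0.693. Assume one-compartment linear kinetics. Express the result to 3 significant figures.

Total Vd = 9 × 98 = 882.0 L
CL = 0.693 × Vd / t½ = 0.693 × 882.0 / 43.4 = 14.08 L/h
D = CL × Css × τ / F = 14.08 × 16.1 × 12 / 0.55 = 4946 mg

4950 mg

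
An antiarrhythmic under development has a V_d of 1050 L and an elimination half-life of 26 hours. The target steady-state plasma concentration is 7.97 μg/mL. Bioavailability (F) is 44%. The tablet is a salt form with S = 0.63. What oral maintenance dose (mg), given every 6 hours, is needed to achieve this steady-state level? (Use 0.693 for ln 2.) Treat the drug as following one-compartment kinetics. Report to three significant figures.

4830 mg

k = 0.693/26 = 0.02665 h⁻¹, so CL = k·Vd = 0.02665 × 1050 = 27.98 L/h
D = CL × Css × τ / F / S = 27.98 × 7.97 × 6 / 0.44 / 0.63 = 4827 mg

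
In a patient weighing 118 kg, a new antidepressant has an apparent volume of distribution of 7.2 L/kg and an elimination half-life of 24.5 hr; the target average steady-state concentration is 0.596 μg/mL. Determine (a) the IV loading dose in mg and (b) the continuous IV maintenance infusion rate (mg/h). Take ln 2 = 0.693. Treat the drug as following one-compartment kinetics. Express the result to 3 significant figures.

(a) 506 mg; (b) 14.3 mg/h

Vd = 7.2 L/kg × 118 kg = 849.6 L
LD = Vd × C = 849.6 × 0.596 = 506.4 mg
CL = 0.693 × Vd / t½ = 0.693 × 849.6 / 24.5 = 24.03 L/h
Infusion rate = CL × Css = 24.03 × 0.596 = 14.32 mg/h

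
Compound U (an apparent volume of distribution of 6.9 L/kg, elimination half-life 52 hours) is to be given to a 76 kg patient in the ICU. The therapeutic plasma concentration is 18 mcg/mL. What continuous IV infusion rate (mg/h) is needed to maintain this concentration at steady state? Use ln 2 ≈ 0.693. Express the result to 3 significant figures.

Vd = 6.9 L/kg × 76 kg = 524.4 L
k = 0.693/52 = 0.01333 h⁻¹, so CL = k·Vd = 0.01333 × 524.4 = 6.990 L/h
Infusion rate = CL × Css = 6.990 × 18 = 125.8 mg/h

126 mg/h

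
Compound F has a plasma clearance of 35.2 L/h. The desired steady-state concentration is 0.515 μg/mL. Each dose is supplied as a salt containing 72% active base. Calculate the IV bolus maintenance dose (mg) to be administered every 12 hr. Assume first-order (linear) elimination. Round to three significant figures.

302 mg

D = CL × Css × τ / S = 35.20 × 0.515 × 12 / 0.72 = 302.1 mg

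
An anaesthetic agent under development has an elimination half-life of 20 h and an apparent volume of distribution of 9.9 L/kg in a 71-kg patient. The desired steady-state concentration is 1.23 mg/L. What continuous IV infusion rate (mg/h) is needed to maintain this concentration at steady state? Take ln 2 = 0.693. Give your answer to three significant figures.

30.0 mg/h

Vd = 9.9 L/kg × 71 kg = 702.9 L
k = 0.693/20 = 0.03465 h⁻¹, so CL = k·Vd = 0.03465 × 702.9 = 24.36 L/h
Infusion rate = CL × Css = 24.36 × 1.23 = 29.96 mg/h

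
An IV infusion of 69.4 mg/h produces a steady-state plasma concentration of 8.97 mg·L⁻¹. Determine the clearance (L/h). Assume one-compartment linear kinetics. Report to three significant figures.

At steady state, infusion rate = CL × Css, so CL = rate / Css.
CL = 69.4 / 8.97 = 7.737 L/h

7.74 L/h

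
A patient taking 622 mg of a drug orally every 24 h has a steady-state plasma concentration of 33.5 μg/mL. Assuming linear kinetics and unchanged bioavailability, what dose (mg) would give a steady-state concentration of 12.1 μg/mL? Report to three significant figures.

225 mg

For first-order elimination, Css ∝ F·D/(CL·τ); F and CL are unchanged, so Css ∝ D/τ.
D₂ = D₁ × (Css,target / Css,current) = 622 × 12.1/33.5 = 224.7 mg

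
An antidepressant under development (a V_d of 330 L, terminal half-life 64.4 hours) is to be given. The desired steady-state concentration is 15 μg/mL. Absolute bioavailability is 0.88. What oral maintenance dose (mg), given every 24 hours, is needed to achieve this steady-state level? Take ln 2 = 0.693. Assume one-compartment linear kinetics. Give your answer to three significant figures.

1450 mg

CL = 0.693 × Vd / t½ = 0.693 × 330.0 / 64.4 = 3.551 L/h
D = CL × Css × τ / F = 3.551 × 15 × 24 / 0.88 = 1453 mg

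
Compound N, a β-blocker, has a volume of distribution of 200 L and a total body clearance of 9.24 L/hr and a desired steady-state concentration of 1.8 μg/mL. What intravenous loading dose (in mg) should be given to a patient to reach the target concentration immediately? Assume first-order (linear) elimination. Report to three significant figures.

360 mg

LD = Vd × C = 200.0 × 1.800 = 360.0 mg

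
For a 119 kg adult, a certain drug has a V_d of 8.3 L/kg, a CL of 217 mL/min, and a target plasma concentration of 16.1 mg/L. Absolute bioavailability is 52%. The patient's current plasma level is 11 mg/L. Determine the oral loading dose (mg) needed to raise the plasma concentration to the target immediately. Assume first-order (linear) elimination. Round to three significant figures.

Vd(total) = 119 kg × 8.3 L/kg = 987.7 L
Concentration deficit ΔC = 16.1 − 11 = 5.100 mg/L
LD = Vd × ΔC / F = 987.7 × 5.100 / 0.52 = 9687 mg

9690 mg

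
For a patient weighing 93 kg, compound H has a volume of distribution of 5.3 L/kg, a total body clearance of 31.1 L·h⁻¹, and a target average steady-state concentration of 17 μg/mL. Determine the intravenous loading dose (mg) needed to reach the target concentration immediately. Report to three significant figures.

8380 mg

Total Vd = 5.3 × 93 = 492.9 L
The loading dose fills Vd to the target concentration.
LD = Vd × C = 492.9 × 17.00 = 8379 mg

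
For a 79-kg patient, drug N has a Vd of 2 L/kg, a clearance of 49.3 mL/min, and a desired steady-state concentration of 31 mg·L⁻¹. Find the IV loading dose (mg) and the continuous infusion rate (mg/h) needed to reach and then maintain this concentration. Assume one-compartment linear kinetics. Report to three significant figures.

(a) 4900 mg; (b) 91.7 mg/h

Vd = 2 L/kg × 79 kg = 158.0 L
Loading dose = Vd × C = 158.0 × 31 = 4898 mg
Convert clearance: 49.3 mL/min × 60 min/h ÷ 1000 mL/L = 2.958 L/h
Maintenance: replace elimination → rate = CL × Css = 2.958 × 31 = 91.70 mg/h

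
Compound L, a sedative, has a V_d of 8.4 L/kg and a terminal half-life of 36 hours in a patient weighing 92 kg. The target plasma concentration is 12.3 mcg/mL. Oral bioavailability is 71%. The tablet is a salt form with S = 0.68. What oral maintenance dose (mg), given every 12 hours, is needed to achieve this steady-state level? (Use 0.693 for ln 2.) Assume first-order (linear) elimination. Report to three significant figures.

4550 mg

Vd = 8.4 L/kg × 92 kg = 772.8 L
CL = ln 2 · Vd / t½ = 0.693 × 772.8 / 36 = 14.88 L/h
D = CL × Css × τ / F / S = 14.88 × 12.3 × 12 / 0.71 / 0.68 = 4549 mg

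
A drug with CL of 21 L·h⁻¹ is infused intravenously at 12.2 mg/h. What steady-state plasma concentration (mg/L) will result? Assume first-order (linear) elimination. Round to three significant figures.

0.581 mg/L

Css = rate / CL = 12.2 / 21.00 = 0.5810 mg/L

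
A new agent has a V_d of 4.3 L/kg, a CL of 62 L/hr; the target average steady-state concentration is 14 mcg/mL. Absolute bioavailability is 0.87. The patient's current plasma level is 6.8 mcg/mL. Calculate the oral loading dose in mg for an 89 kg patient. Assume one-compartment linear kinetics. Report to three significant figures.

Vd = 4.3 L/kg × 89 kg = 382.7 L
Concentration deficit ΔC = 14 − 6.8 = 7.200 mg/L
LD = Vd × ΔC / F = 382.7 × 7.200 / 0.87 = 3167 mg

3170 mg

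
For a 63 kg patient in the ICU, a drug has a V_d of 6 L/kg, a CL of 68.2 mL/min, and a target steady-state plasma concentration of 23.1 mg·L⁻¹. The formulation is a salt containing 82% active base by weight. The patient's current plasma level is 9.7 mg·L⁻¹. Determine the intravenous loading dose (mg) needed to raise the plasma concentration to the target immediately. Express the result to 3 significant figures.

Total Vd = 6 × 63 = 378.0 L
Loading dose depends on Vd (not clearance): it fills the distribution volume.
Concentration deficit ΔC = 23.1 − 9.7 = 13.40 mg/L
LD = Vd × ΔC / S = 378.0 × 13.40 / 0.82 = 6177 mg

6180 mg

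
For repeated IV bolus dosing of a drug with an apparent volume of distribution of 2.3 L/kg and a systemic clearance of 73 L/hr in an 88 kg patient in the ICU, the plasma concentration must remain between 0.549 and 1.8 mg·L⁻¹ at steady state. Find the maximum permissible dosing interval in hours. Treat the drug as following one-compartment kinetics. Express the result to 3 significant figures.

3.29 h

Vd(total) = 88 kg × 2.3 L/kg = 202.4 L
k = CL / Vd = 73.00 / 202.4 = 0.3607 h⁻¹
Between IV bolus doses, concentration decays as C = C₀·e^(−kτ), so C_peak/C_trough = e^(kτ).
τ_max = ln(C_peak/C_trough) / k = ln(1.8/0.549) / 0.3607 = 1.187 / 0.3607 = 3.291 h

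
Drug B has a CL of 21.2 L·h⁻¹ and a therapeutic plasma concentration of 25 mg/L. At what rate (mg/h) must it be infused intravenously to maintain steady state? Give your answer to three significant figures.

At steady state, infusion rate equals elimination rate: rate in = CL × Css.
Infusion rate = CL · Css = 21.20 L/h × 25 mg/L = 530.0 mg/h

530 mg/h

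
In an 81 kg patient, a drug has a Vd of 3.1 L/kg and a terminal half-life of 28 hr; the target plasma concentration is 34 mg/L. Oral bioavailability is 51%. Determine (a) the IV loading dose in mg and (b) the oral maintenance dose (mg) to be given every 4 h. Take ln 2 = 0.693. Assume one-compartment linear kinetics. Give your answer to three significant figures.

(a) 8540 mg; (b) 1660 mg

Vd(total) = 81 kg × 3.1 L/kg = 251.1 L
LD = Vd × C = 251.1 × 34 = 8537 mg
CL = 0.693 × Vd / t½ = 0.693 × 251.1 / 28 = 6.215 L/h
D = CL × Css × τ / F = 6.215 × 34 × 4 / 0.51 = 1657 mg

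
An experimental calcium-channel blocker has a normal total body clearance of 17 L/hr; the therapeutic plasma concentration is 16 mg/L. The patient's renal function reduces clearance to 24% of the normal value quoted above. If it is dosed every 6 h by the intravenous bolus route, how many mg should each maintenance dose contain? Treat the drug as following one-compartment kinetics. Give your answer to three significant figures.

392 mg

Patient clearance = 0.24 × 17.00 = 4.080 L/h
D = CL × Css × τ = 4.080 × 16 × 6 = 391.7 mg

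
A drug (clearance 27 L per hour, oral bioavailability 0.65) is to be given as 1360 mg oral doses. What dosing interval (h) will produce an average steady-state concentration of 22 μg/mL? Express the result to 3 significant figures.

1.49 h

F·D/τ = CL·Css → τ = F·D / (CL·Css).
τ = 0.65 × 1360 / (27 × 22) = 1.488 h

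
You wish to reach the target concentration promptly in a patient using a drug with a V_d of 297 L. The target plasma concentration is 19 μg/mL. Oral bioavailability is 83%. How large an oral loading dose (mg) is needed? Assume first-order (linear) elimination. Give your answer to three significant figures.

LD = Vd × C / F = 297.0 × 19.00 / 0.83 = 6799 mg

6800 mg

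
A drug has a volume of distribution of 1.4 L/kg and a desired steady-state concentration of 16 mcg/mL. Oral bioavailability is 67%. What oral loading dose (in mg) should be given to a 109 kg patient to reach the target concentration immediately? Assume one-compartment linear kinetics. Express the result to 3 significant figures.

3640 mg

Vd(total) = 109 kg × 1.4 L/kg = 152.6 L
The loading dose fills Vd to the target concentration.
LD = Vd × C / F = 152.6 × 16.00 / 0.67 = 3644 mg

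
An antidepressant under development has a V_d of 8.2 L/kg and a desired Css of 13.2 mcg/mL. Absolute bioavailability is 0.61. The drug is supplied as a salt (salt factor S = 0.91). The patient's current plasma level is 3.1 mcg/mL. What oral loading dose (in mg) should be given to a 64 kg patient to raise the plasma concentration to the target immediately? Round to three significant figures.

Vd(total) = 64 kg × 8.2 L/kg = 524.8 L
Concentration deficit ΔC = 13.2 − 3.1 = 10.10 mg/L
LD = Vd × ΔC / F / S = 524.8 × 10.10 / 0.61 / 0.91 = 9549 mg

9550 mg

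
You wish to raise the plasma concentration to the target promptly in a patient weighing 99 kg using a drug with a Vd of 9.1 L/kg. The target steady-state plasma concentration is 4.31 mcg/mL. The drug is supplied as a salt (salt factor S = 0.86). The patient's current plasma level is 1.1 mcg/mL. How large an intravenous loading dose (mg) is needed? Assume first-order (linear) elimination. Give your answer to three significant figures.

Vd = 9.1 L/kg × 99 kg = 900.9 L
The loading dose fills Vd to the target concentration.
Concentration deficit ΔC = 4.31 − 1.1 = 3.210 mg/L
LD = Vd × ΔC / S = 900.9 × 3.210 / 0.86 = 3363 mg

3360 mg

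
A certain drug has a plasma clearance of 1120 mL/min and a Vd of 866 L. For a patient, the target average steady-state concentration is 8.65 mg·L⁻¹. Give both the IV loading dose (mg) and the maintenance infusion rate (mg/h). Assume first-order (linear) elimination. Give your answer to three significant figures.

(a) 7490 mg; (b) 581 mg/h

LD = Vd · C_target = 866.0 × 8.65 = 7491 mg
CL = 1120 mL/min × 60/1000 = 67.20 L/h
Maintenance infusion rate = CL × Css = 67.20 × 8.65 = 581.3 mg/h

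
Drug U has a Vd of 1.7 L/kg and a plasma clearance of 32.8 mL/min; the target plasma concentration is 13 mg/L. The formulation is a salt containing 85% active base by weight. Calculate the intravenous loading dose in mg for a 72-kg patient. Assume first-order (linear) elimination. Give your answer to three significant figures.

Vd = 1.7 L/kg × 72 kg = 122.4 L
Loading dose depends on Vd (not clearance): it fills the distribution volume.
LD = Vd × C / S = 122.4 × 13.00 / 0.85 = 1872 mg

1870 mg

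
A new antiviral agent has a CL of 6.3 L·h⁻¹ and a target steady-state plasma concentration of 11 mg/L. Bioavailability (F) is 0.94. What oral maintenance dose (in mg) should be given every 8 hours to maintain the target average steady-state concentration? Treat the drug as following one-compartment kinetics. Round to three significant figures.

590 mg

D = CL × Css × τ / F = 6.300 × 11 × 8 / 0.94 = 589.8 mg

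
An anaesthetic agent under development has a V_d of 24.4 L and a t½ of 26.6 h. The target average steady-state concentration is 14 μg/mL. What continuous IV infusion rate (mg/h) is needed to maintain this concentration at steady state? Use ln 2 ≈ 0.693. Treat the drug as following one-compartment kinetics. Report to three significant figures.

CL = 0.693 × Vd / t½ = 0.693 × 24.40 / 26.6 = 0.6357 L/h
Infusion rate = CL × Css = 0.6357 × 14 = 8.900 mg/h

8.90 mg/h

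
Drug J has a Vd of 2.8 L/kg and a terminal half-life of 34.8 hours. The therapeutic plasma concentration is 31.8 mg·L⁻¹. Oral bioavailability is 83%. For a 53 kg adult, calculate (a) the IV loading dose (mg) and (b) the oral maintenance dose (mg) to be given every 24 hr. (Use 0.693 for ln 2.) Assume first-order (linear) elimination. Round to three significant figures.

Vd(total) = 53 kg × 2.8 L/kg = 148.4 L
LD = Vd × C = 148.4 × 31.8 = 4719 mg
CL = 0.693 × Vd / t½ = 0.693 × 148.4 / 34.8 = 2.955 L/h
D = CL × Css × τ / F = 2.955 × 31.8 × 24 / 0.83 = 2717 mg

(a) 4720 mg; (b) 2720 mg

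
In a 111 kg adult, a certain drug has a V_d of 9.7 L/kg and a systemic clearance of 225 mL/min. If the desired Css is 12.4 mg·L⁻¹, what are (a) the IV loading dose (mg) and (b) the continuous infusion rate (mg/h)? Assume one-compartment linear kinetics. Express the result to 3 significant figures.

Vd = 9.7 L/kg × 111 kg = 1077 L
Loading dose = Vd × C = 1077 × 12.4 = 13350 mg
Convert clearance: 225 mL/min × 60 min/h ÷ 1000 mL/L = 13.50 L/h
Infusion rate = 13.50 L/h × 12.4 mg/L = 167.4 mg/h

(a) 13400 mg; (b) 167 mg/h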